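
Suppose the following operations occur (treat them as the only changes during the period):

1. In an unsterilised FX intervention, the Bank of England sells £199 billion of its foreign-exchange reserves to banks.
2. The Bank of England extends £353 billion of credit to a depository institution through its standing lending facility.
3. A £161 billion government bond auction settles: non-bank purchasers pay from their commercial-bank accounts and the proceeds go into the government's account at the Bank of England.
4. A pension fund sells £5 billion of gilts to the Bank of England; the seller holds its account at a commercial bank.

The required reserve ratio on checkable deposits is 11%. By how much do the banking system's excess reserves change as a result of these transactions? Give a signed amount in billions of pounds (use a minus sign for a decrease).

FX sale £199 billion: reserves −£199B, deposits 0.
Discount-window loan £353 billion: reserves +£353B, deposits 0.
Government account inflow £161 billion: reserves −£161B, deposits −£161B.
Asset purchase (from non-banks) £5 billion: reserves +£5B, deposits +£5B.
Totals: Δreserves = −£2B, Δdeposits = −£156B.
Δrequired reserves = 11% × −£156B = −£17.16B.
Δexcess reserves = Δreserves − Δrequired = −£2B − (−£17.16B) = +£15.16 billion.

+£15.16 billion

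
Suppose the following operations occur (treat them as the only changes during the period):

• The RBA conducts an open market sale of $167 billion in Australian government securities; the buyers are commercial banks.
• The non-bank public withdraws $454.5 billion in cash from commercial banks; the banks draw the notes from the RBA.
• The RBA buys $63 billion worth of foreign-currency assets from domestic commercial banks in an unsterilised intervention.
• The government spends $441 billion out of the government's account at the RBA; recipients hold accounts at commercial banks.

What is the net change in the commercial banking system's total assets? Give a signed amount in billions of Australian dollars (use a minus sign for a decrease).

RBA balance sheet:
  Assets:      Securities −$167B, Foreign assets +$63B
  Liabilities: Bank reserves −$117.5B, Currency in circulation +$454.5B, Government deposits −$441B
Commercial banking system:
  Assets:      Reserves at CB −$117.5B, Securities +$167B, Foreign assets −$63B
  Liabilities: Checkable deposits −$13.5B
Change in total bank assets = -$13.5 billion.

-$13.5 billion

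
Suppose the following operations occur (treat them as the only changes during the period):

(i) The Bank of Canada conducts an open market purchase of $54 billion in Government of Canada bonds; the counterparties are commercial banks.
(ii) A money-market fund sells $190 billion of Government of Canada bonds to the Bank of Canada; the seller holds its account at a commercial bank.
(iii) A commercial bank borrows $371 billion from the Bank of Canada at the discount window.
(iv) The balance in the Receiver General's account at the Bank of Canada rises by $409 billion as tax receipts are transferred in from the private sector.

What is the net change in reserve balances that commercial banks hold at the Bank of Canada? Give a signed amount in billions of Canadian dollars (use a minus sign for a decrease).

+$206 billion

OMO purchase (from banks) $54 billion: the Bank of Canada pays by crediting reserve accounts → +$54B.
Asset purchase (from non-banks) $190 billion: the Bank of Canada pays by crediting reserve accounts → +$190B.
Discount-window loan $371 billion: the loan is credited to the bank's reserve account → +$371B.
Government account inflow $409 billion: funds move from bank reserves into the government account → −$409B.
Net: 54 + 190 + 371 − 409 = +$206 billion.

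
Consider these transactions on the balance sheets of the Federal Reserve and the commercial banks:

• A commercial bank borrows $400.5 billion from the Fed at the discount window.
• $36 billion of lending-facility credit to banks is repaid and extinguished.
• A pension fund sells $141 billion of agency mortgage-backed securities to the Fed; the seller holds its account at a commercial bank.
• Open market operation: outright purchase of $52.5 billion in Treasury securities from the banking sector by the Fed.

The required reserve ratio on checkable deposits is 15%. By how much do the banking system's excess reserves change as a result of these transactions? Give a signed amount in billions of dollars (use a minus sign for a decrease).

Discount-window loan $400.5 billion: reserves +$400.5B, deposits 0.
Discount-window repayment $36 billion: reserves −$36B, deposits 0.
Asset purchase (from non-banks) $141 billion: reserves +$141B, deposits +$141B.
OMO purchase (from banks) $52.5 billion: reserves +$52.5B, deposits 0.
Totals: Δreserves = +$558B, Δdeposits = +$141B.
Δrequired reserves = 15% × +$141B = +$21.15B.
Δexcess reserves = Δreserves − Δrequired = +$558B − (+$21.15B) = +$536.85 billion.

+$536.85 billion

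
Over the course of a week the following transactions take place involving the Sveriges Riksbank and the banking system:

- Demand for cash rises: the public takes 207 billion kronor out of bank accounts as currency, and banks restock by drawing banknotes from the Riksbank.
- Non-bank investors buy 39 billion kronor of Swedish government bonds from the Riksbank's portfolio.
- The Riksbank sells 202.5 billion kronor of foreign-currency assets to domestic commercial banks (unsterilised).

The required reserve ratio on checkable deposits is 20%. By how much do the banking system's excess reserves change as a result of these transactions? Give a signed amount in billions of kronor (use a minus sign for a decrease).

Currency withdrawal 207 billion kronor: reserves −207B, deposits −207B.
Asset sale (to non-banks) 39 billion kronor: reserves −39B, deposits −39B.
FX sale 202.5 billion kronor: reserves −202.5B, deposits 0.
Totals: Δreserves = −448.5B, Δdeposits = −246B.
Δrequired reserves = 20% × −246B = −49.2B.
Δexcess reserves = Δreserves − Δrequired = −448.5B − (−49.2B) = -399.3 billion.

-399.3 billion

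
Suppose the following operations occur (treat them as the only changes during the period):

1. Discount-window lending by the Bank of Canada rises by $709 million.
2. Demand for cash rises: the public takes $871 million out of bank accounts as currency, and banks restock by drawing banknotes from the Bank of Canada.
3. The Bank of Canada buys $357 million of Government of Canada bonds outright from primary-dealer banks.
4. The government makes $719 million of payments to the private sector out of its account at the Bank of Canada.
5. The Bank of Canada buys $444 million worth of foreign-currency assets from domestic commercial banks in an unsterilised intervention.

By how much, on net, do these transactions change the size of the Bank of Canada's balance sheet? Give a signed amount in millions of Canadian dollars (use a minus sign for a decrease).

Bank of Canada balance sheet:
  Assets:      Securities +$357M, Loans to banks +$709M, Foreign assets +$444M
  Liabilities: Bank reserves +$1358M, Currency in circulation +$871M, Government deposits −$719M
Change in total Bank of Canada assets = +$1510 million.

+$1510 million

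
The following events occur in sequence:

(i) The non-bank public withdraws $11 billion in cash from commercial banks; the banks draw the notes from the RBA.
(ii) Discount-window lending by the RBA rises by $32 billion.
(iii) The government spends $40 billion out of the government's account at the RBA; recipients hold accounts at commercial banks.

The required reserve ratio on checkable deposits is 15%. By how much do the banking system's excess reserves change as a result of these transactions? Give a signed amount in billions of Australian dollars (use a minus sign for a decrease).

Currency withdrawal $11 billion: reserves −$11B, deposits −$11B.
Discount-window loan $32 billion: reserves +$32B, deposits 0.
Government spending $40 billion: reserves +$40B, deposits +$40B.
Totals: Δreserves = +$61B, Δdeposits = +$29B.
Δrequired reserves = 15% × +$29B = +$4.35B.
Δexcess reserves = Δreserves − Δrequired = +$61B − (+$4.35B) = +$56.65 billion.

+$56.65 billion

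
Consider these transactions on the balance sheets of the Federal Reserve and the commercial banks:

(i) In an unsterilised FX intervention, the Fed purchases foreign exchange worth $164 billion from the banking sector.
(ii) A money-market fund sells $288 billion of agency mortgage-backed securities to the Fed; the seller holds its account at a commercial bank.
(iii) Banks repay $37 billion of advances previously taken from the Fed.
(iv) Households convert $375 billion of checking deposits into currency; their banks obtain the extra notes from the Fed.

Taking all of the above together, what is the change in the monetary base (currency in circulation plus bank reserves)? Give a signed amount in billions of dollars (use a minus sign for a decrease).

FX purchase $164 billion: Fed balance sheet expands → +$164B.
Asset purchase (from non-banks) $288 billion: Fed balance sheet expands → +$288B.
Discount-window repayment $37 billion: Fed balance sheet contracts → −$37B.
Currency withdrawal $375 billion: just a shift between currency and reserves — both are base money → 0.
Net: 164 + 288 − 37 + 0 = +$415 billion.

+$415 billion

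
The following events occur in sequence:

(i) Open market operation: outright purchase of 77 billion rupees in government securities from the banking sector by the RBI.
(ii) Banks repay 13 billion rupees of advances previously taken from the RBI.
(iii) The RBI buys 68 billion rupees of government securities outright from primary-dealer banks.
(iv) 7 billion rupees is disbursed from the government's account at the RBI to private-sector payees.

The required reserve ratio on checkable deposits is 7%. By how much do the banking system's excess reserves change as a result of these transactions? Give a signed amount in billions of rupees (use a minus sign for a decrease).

OMO purchase (from banks) 77 billion rupees: reserves +77B, deposits 0.
Discount-window repayment 13 billion rupees: reserves −13B, deposits 0.
OMO purchase (from banks) 68 billion rupees: reserves +68B, deposits 0.
Government spending 7 billion rupees: reserves +7B, deposits +7B.
Totals: Δreserves = +139B, Δdeposits = +7B.
Δrequired reserves = 7% × +7B = +0.49B.
Δexcess reserves = Δreserves − Δrequired = +139B − (+0.49B) = +138.51 billion.

+138.51 billion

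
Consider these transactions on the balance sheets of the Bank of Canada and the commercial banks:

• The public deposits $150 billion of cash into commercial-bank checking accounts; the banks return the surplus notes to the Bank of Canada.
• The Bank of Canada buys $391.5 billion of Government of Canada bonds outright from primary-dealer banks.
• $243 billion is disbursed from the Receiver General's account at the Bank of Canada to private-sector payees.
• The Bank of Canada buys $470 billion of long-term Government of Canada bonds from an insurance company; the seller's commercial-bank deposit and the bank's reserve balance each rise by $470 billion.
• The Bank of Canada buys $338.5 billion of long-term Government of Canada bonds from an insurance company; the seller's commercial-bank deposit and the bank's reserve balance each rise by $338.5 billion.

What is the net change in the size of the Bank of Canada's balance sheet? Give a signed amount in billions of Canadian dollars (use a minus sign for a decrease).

+$1200 billion

Bank of Canada balance sheet:
  Assets:      Securities +$1200B
  Liabilities: Bank reserves +$1593B, Currency in circulation −$150B, Government deposits −$243B
Commercial banking system:
  Assets:      Reserves at CB +$1593B, Securities −$391.5B
  Liabilities: Checkable deposits +$1201.5B
Change in total Bank of Canada assets = +$1200 billion.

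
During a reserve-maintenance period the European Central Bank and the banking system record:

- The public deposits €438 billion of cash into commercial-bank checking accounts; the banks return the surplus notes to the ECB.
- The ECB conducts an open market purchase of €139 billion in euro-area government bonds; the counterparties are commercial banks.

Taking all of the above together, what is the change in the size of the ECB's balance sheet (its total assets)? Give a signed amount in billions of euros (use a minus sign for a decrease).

Currency deposit €438 billion: only the composition of liabilities changes → 0.
OMO purchase (from banks) €139 billion: an ECB asset is acquired → +€139B.
Net: 0 + 139 = +€139 billion.

+€139 billion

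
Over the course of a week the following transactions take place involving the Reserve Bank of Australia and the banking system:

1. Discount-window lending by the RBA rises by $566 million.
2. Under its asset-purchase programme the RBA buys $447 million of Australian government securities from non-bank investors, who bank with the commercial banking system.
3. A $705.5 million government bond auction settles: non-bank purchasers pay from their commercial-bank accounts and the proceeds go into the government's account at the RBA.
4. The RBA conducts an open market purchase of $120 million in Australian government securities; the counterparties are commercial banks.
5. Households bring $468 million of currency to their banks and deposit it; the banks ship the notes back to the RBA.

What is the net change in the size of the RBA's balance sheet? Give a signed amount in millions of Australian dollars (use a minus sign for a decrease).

RBA balance sheet:
  Assets:      Securities +$567M, Loans to banks +$566M
  Liabilities: Bank reserves +$895.5M, Currency in circulation −$468M, Government deposits +$705.5M
Commercial banking system:
  Assets:      Reserves at CB +$895.5M, Securities −$120M
  Liabilities: Checkable deposits +$209.5M, Borrowings from CB +$566M
Change in total RBA assets = +$1133 million.

+$1133 million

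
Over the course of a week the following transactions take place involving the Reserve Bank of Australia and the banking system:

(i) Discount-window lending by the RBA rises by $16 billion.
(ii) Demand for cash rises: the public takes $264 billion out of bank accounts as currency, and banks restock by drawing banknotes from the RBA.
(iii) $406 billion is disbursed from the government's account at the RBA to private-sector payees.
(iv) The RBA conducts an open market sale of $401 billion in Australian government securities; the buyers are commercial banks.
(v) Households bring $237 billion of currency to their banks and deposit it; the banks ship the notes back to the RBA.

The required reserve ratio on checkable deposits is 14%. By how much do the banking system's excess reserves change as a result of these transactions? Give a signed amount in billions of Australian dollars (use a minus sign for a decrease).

Discount-window loan $16 billion: reserves +$16B, deposits 0.
Currency withdrawal $264 billion: reserves −$264B, deposits −$264B.
Government spending $406 billion: reserves +$406B, deposits +$406B.
OMO sale (to banks) $401 billion: reserves −$401B, deposits 0.
Currency deposit $237 billion: reserves +$237B, deposits +$237B.
Totals: Δreserves = −$6B, Δdeposits = +$379B.
Δrequired reserves = 14% × +$379B = +$53.06B.
Δexcess reserves = Δreserves − Δrequired = −$6B − (+$53.06B) = -$59.06 billion.

-$59.06 billion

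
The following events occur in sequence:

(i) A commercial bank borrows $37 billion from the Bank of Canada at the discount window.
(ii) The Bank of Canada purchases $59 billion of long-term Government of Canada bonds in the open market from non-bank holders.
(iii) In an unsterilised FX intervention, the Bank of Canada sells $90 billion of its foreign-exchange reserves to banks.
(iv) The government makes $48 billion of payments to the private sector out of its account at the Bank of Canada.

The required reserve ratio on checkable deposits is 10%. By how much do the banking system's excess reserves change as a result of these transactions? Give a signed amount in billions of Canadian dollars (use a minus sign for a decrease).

+$43.3 billion

Discount-window loan $37 billion: reserves +$37B, deposits 0.
Asset purchase (from non-banks) $59 billion: reserves +$59B, deposits +$59B.
FX sale $90 billion: reserves −$90B, deposits 0.
Government spending $48 billion: reserves +$48B, deposits +$48B.
Totals: Δreserves = +$54B, Δdeposits = +$107B.
Δrequired reserves = 10% × +$107B = +$10.7B.
Δexcess reserves = Δreserves − Δrequired = +$54B − (+$10.7B) = +$43.3 billion.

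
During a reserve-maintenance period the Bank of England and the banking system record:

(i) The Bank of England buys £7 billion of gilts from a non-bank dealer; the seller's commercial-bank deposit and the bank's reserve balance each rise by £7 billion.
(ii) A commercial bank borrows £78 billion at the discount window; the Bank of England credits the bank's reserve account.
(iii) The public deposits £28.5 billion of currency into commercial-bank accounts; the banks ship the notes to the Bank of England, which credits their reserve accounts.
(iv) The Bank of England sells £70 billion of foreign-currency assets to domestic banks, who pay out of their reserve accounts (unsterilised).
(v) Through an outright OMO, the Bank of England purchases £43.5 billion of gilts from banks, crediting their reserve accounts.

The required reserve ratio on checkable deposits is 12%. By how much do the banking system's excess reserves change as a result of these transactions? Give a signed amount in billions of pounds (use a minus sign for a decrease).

+£82.74 billion

Asset purchase (from non-banks) £7 billion: reserves +£7B, deposits +£7B.
Discount-window loan £78 billion: reserves +£78B, deposits 0.
Currency deposit £28.5 billion: reserves +£28.5B, deposits +£28.5B.
FX sale £70 billion: reserves −£70B, deposits 0.
OMO purchase (from banks) £43.5 billion: reserves +£43.5B, deposits 0.
Totals: Δreserves = +£87B, Δdeposits = +£35.5B.
Δrequired reserves = 12% × +£35.5B = +£4.26B.
Δexcess reserves = Δreserves − Δrequired = +£87B − (+£4.26B) = +£82.74 billion.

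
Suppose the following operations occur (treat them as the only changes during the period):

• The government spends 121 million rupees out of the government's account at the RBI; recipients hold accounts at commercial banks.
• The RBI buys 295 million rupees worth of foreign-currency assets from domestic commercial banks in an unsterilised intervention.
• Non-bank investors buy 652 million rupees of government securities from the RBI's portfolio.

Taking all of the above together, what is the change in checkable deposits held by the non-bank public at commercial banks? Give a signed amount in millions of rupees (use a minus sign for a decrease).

-531 million

RBI balance sheet:
  Assets:      Securities −652M, Foreign assets +295M
  Liabilities: Bank reserves −236M, Government deposits −121M
Commercial banking system:
  Assets:      Reserves at CB −236M, Foreign assets −295M
  Liabilities: Checkable deposits −531M
So the change in checkable deposits held by the non-bank public at commercial banks is -531 million.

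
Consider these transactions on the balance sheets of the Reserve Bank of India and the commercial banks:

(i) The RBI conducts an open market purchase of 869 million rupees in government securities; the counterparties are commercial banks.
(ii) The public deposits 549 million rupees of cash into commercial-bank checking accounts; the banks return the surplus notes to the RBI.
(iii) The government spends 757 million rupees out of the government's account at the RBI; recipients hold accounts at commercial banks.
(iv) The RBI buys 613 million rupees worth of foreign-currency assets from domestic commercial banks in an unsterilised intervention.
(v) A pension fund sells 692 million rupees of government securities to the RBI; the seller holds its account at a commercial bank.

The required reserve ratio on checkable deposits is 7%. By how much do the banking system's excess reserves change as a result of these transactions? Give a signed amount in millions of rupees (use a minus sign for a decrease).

OMO purchase (from banks) 869 million rupees: reserves +869M, deposits 0.
Currency deposit 549 million rupees: reserves +549M, deposits +549M.
Government spending 757 million rupees: reserves +757M, deposits +757M.
FX purchase 613 million rupees: reserves +613M, deposits 0.
Asset purchase (from non-banks) 692 million rupees: reserves +692M, deposits +692M.
Totals: Δreserves = +3480M, Δdeposits = +1998M.
Δrequired reserves = 7% × +1998M = +139.86M.
Δexcess reserves = Δreserves − Δrequired = +3480M − (+139.86M) = +3340.14 million.

+3340.14 million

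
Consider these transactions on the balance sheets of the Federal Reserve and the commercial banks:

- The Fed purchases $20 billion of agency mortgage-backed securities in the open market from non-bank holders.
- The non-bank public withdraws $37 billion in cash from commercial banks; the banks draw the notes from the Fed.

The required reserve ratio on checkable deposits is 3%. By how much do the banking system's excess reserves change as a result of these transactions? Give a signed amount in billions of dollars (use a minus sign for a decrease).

-$16.49 billion

Asset purchase (from non-banks) $20 billion: reserves +$20B, deposits +$20B.
Currency withdrawal $37 billion: reserves −$37B, deposits −$37B.
Totals: Δreserves = −$17B, Δdeposits = −$17B.
Δrequired reserves = 3% × −$17B = −$0.51B.
Δexcess reserves = Δreserves − Δrequired = −$17B − (−$0.51B) = -$16.49 billion.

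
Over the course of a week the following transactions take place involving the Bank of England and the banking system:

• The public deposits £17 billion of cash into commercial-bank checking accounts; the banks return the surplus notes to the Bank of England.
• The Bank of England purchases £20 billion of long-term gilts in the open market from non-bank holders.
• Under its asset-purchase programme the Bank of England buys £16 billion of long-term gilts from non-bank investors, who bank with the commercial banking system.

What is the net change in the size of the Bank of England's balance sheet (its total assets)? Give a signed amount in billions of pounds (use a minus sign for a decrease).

Currency deposit £17 billion: only the composition of liabilities changes → 0.
Asset purchase (from non-banks) £20 billion: a Bank of England asset is acquired → +£20B.
Asset purchase (from non-banks) £16 billion: a Bank of England asset is acquired → +£16B.
Net: 0 + 20 + 16 = +£36 billion.

+£36 billion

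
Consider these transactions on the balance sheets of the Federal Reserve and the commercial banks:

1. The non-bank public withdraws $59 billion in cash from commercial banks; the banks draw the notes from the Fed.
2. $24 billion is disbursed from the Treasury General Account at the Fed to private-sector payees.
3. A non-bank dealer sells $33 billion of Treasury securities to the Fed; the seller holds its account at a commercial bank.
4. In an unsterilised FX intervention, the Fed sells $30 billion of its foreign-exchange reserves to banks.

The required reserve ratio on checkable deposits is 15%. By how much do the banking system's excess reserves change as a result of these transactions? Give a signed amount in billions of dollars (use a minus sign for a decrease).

Currency withdrawal $59 billion: reserves −$59B, deposits −$59B.
Government spending $24 billion: reserves +$24B, deposits +$24B.
Asset purchase (from non-banks) $33 billion: reserves +$33B, deposits +$33B.
FX sale $30 billion: reserves −$30B, deposits 0.
Totals: Δreserves = −$32B, Δdeposits = −$2B.
Δrequired reserves = 15% × −$2B = −$0.3B.
Δexcess reserves = Δreserves − Δrequired = −$32B − (−$0.3B) = -$31.7 billion.

-$31.7 billion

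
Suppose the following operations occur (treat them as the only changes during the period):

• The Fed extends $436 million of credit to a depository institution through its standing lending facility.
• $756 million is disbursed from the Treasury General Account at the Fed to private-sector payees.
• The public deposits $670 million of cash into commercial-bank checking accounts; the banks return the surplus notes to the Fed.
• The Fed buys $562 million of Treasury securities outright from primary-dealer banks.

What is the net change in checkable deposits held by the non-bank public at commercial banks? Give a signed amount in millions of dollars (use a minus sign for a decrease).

Discount-window loan $436 million: the counterparty is a bank, so public deposits are unchanged → 0.
Government spending $756 million: non-bank counterparties' bank balances rise → +$756M.
Currency deposit $670 million: non-bank counterparties' bank balances rise → +$670M.
OMO purchase (from banks) $562 million: the counterparty is a bank, so public deposits are unchanged → 0.
Net: 0 + 756 + 670 + 0 = +$1426 million.

+$1426 million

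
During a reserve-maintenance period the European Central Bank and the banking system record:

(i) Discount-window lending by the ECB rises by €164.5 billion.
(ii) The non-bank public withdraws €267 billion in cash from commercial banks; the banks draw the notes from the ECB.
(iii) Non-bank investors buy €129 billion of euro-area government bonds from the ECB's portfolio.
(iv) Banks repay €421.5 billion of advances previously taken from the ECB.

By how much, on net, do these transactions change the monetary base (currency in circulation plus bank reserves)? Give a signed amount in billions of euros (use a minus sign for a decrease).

ECB balance sheet:
  Assets:      Securities −€129B, Loans to banks −€257B
  Liabilities: Bank reserves −€653B, Currency in circulation +€267B
Monetary base = currency + reserves: +€267B + (−€653B) = -€386 billion.

-€386 billion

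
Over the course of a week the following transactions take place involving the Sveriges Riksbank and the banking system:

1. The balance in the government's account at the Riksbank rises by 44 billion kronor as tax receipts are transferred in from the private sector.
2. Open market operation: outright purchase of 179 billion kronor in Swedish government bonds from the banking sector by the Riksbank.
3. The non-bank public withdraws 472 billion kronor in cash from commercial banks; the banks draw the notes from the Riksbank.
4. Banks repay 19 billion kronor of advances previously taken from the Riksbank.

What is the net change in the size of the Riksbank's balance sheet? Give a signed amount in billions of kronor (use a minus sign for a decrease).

+160 billion

Riksbank balance sheet:
  Assets:      Securities +179B, Loans to banks −19B
  Liabilities: Bank reserves −356B, Currency in circulation +472B, Government deposits +44B
Change in total Riksbank assets = +160 billion.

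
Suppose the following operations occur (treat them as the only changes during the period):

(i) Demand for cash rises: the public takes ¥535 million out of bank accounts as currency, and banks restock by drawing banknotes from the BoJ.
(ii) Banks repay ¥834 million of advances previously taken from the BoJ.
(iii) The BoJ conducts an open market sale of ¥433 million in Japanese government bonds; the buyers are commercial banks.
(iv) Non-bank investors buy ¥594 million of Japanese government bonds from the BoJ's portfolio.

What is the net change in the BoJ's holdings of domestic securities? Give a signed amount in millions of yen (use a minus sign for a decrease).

BoJ balance sheet:
  Assets:      Securities −¥1027M, Loans to banks −¥834M
  Liabilities: Bank reserves −¥2396M, Currency in circulation +¥535M
So the change in the BoJ's holdings of domestic securities is -¥1027 million.

-¥1027 million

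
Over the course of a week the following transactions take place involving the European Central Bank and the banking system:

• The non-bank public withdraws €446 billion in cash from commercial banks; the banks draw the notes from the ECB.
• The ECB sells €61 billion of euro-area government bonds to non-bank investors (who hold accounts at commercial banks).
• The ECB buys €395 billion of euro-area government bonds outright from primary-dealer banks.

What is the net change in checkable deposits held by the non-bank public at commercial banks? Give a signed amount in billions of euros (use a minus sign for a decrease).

-€507 billion

ECB balance sheet:
  Assets:      Securities +€334B
  Liabilities: Bank reserves −€112B, Currency in circulation +€446B
Commercial banking system:
  Assets:      Reserves at CB −€112B, Securities −€395B
  Liabilities: Checkable deposits −€507B
So the change in checkable deposits held by the non-bank public at commercial banks is -€507 billion.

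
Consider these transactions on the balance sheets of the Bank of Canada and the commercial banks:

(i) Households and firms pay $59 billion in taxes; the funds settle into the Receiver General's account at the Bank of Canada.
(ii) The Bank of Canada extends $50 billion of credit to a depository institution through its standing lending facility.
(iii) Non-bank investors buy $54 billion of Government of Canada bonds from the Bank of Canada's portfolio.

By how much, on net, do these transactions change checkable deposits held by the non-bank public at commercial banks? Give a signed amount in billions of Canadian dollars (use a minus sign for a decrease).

-$113 billion

Government account inflow $59 billion: non-bank counterparties' bank balances fall → −$59B.
Discount-window loan $50 billion: the counterparty is a bank, so public deposits are unchanged → 0.
Asset sale (to non-banks) $54 billion: non-bank counterparties' bank balances fall → −$54B.
Net: −59 + 0 − 54 = -$113 billion.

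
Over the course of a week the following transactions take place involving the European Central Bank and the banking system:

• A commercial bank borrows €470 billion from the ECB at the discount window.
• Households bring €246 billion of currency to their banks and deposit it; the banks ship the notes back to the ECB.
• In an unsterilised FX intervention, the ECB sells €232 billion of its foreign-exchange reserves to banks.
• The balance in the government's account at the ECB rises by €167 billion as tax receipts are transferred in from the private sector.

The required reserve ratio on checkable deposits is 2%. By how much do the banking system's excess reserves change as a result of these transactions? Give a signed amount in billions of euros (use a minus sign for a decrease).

Discount-window loan €470 billion: reserves +€470B, deposits 0.
Currency deposit €246 billion: reserves +€246B, deposits +€246B.
FX sale €232 billion: reserves −€232B, deposits 0.
Government account inflow €167 billion: reserves −€167B, deposits −€167B.
Totals: Δreserves = +€317B, Δdeposits = +€79B.
Δrequired reserves = 2% × +€79B = +€1.58B.
Δexcess reserves = Δreserves − Δrequired = +€317B − (+€1.58B) = +€315.42 billion.

+€315.42 billion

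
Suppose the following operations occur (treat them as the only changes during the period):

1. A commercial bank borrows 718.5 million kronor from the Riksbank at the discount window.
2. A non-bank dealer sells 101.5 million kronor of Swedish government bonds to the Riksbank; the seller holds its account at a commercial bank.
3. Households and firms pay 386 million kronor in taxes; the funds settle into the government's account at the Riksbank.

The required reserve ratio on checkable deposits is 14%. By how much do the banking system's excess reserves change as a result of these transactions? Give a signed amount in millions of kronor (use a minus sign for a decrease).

+473.83 million

Discount-window loan 718.5 million kronor: reserves +718.5M, deposits 0.
Asset purchase (from non-banks) 101.5 million kronor: reserves +101.5M, deposits +101.5M.
Government account inflow 386 million kronor: reserves −386M, deposits −386M.
Totals: Δreserves = +434M, Δdeposits = −284.5M.
Δrequired reserves = 14% × −284.5M = −39.83M.
Δexcess reserves = Δreserves − Δrequired = +434M − (−39.83M) = +473.83 million.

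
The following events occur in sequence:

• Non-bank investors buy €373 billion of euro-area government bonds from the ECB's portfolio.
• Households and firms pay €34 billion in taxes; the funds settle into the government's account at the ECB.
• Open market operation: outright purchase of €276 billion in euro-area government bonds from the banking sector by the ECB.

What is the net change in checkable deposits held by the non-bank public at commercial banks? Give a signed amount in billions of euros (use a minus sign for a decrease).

-€407 billion

ECB balance sheet:
  Assets:      Securities −€97B
  Liabilities: Bank reserves −€131B, Government deposits +€34B
Commercial banking system:
  Assets:      Reserves at CB −€131B, Securities −€276B
  Liabilities: Checkable deposits −€407B
So the change in checkable deposits held by the non-bank public at commercial banks is -€407 billion.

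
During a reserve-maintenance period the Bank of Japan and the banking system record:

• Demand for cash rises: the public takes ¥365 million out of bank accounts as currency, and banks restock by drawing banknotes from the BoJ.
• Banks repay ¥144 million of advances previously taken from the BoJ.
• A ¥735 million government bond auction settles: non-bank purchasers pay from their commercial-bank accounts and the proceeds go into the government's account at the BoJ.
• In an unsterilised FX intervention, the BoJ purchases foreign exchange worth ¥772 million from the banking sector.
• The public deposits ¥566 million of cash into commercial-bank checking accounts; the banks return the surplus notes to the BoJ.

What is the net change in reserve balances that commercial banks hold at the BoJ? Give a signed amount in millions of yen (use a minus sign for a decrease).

+¥94 million

Currency withdrawal ¥365 million: banks swap reserves for currency → −¥365M.
Discount-window repayment ¥144 million: repayment is debited from reserves → −¥144M.
Government account inflow ¥735 million: funds move from bank reserves into the government account → −¥735M.
FX purchase ¥772 million: the BoJ pays by crediting reserve accounts → +¥772M.
Currency deposit ¥566 million: returned notes are swapped for reserve credit → +¥566M.
Net: −365 − 144 − 735 + 772 + 566 = +¥94 million.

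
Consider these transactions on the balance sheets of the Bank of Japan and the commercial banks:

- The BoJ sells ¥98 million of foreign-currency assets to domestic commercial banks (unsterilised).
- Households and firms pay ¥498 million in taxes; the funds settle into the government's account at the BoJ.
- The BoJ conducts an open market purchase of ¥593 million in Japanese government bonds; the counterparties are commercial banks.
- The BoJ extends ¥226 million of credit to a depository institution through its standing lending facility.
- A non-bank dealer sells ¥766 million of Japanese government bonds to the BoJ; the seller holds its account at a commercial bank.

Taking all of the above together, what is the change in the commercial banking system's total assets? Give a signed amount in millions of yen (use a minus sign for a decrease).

+¥494 million

FX sale ¥98 million: just an asset swap on bank balance sheets → 0.
Government account inflow ¥498 million: bank balance sheets shrink → −¥498M.
OMO purchase (from banks) ¥593 million: just an asset swap on bank balance sheets → 0.
Discount-window loan ¥226 million: bank balance sheets expand → +¥226M.
Asset purchase (from non-banks) ¥766 million: bank balance sheets expand → +¥766M.
Net: 0 − 498 + 0 + 226 + 766 = +¥494 million.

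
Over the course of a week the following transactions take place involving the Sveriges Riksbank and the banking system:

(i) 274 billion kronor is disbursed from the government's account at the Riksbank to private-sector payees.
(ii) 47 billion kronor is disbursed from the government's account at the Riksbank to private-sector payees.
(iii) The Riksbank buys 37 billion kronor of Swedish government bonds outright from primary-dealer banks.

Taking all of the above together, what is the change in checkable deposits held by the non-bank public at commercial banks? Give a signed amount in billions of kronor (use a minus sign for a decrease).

+321 billion

Government spending 274 billion kronor: non-bank counterparties' bank balances rise → +274B.
Government spending 47 billion kronor: non-bank counterparties' bank balances rise → +47B.
OMO purchase (from banks) 37 billion kronor: the counterparty is a bank, so public deposits are unchanged → 0.
Net: 274 + 47 + 0 = +321 billion.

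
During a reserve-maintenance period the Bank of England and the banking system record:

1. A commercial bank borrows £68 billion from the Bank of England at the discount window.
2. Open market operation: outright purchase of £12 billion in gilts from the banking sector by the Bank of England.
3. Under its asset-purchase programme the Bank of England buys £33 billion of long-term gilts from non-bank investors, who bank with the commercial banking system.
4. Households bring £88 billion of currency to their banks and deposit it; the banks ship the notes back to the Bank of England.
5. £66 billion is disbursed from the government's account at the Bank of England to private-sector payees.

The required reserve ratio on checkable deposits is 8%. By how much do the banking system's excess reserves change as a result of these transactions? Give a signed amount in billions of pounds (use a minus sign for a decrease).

Discount-window loan £68 billion: reserves +£68B, deposits 0.
OMO purchase (from banks) £12 billion: reserves +£12B, deposits 0.
Asset purchase (from non-banks) £33 billion: reserves +£33B, deposits +£33B.
Currency deposit £88 billion: reserves +£88B, deposits +£88B.
Government spending £66 billion: reserves +£66B, deposits +£66B.
Totals: Δreserves = +£267B, Δdeposits = +£187B.
Δrequired reserves = 8% × +£187B = +£14.96B.
Δexcess reserves = Δreserves − Δrequired = +£267B − (+£14.96B) = +£252.04 billion.

+£252.04 billion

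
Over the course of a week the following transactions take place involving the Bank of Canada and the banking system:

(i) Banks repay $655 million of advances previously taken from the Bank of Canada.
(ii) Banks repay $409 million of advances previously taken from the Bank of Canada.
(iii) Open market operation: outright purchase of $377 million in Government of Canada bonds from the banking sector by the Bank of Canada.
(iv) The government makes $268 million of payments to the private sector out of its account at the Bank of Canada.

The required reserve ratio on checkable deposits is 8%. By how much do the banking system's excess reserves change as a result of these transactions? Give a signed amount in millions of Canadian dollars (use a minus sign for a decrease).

Discount-window repayment $655 million: reserves −$655M, deposits 0.
Discount-window repayment $409 million: reserves −$409M, deposits 0.
OMO purchase (from banks) $377 million: reserves +$377M, deposits 0.
Government spending $268 million: reserves +$268M, deposits +$268M.
Totals: Δreserves = −$419M, Δdeposits = +$268M.
Δrequired reserves = 8% × +$268M = +$21.44M.
Δexcess reserves = Δreserves − Δrequired = −$419M − (+$21.44M) = -$440.44 million.

-$440.44 million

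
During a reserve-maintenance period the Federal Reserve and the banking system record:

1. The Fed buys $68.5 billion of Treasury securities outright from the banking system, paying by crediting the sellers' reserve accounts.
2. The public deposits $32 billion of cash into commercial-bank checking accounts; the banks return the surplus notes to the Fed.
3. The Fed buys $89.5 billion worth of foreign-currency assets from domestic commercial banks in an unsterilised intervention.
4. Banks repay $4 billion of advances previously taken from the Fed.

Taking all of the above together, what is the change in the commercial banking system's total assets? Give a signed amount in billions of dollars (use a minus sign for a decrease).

Fed balance sheet:
  Assets:      Securities +$68.5B, Loans to banks −$4B, Foreign assets +$89.5B
  Liabilities: Bank reserves +$186B, Currency in circulation −$32B
Commercial banking system:
  Assets:      Reserves at CB +$186B, Securities −$68.5B, Foreign assets −$89.5B
  Liabilities: Checkable deposits +$32B, Borrowings from CB −$4B
Change in total bank assets = +$28 billion.

+$28 billion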